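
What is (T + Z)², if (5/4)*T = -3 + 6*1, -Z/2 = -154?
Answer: 2408704/25 ≈ 96348.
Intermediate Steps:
Z = 308 (Z = -2*(-154) = 308)
T = 12/5 (T = 4*(-3 + 6*1)/5 = 4*(-3 + 6)/5 = (⅘)*3 = 12/5 ≈ 2.4000)
(T + Z)² = (12/5 + 308)² = (1552/5)² = 2408704/25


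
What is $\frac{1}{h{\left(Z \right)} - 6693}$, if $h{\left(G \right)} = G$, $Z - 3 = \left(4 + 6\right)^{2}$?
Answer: $- \frac{1}{6590} \approx -0.00015175$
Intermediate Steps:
$Z = 103$ ($Z = 3 + \left(4 + 6\right)^{2} = 3 + 10^{2} = 3 + 100 = 103$)
$\frac{1}{h{\left(Z \right)} - 6693} = \frac{1}{103 - 6693} = \frac{1}{-6590} = - \frac{1}{6590}$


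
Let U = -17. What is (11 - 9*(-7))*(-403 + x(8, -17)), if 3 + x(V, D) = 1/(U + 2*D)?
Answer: -1532318/51 ≈ -30045.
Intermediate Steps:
x(V, D) = -3 + 1/(-17 + 2*D)
(11 - 9*(-7))*(-403 + x(8, -17)) = (11 - 9*(-7))*(-403 + 2*(26 - 3*(-17))/(-17 + 2*(-17))) = (11 + 63)*(-403 + 2*(26 + 51)/(-17 - 34)) = 74*(-403 + 2*77/(-51)) = 74*(-403 + 2*(-1/51)*77) = 74*(-403 - 154/51) = 74*(-20707/51) = -1532318/51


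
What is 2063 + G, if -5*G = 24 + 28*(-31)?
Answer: 11159/5 ≈ 2231.8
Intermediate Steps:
G = 844/5 (G = -(24 + 28*(-31))/5 = -(24 - 868)/5 = -⅕*(-844) = 844/5 ≈ 168.80)
2063 + G = 2063 + 844/5 = 11159/5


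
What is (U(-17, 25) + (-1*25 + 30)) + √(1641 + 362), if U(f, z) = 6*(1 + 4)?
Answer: 35 + √2003 ≈ 79.755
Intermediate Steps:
U(f, z) = 30 (U(f, z) = 6*5 = 30)
(U(-17, 25) + (-1*25 + 30)) + √(1641 + 362) = (30 + (-1*25 + 30)) + √(1641 + 362) = (30 + (-25 + 30)) + √2003 = (30 + 5) + √2003 = 35 + √2003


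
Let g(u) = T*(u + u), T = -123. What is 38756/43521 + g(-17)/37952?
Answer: 826436267/825854496 ≈ 1.0007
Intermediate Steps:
g(u) = -246*u (g(u) = -123*(u + u) = -246*u)
38756/43521 + g(-17)/37952 = 38756/43521 - 246*(-17)/37952 = 38756*(1/43521) + 4182*(1/37952) = 38756/43521 + 2091/18976 = 826436267/825854496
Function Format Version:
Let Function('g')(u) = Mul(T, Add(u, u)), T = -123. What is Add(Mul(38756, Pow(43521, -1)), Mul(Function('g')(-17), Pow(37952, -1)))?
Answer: Rational(826436267, 825854496) ≈ 1.0007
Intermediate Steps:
Function('g')(u) = Mul(-246, u) (Function('g')(u) = Mul(-123, Add(u, u)) = Mul(-123, Mul(2, u)) = Mul(-246, u))
Add(Mul(38756, Pow(43521, -1)), Mul(Function('g')(-17), Pow(37952, -1))) = Add(Mul(38756, Pow(43521, -1)), Mul(Mul(-246, -17), Pow(37952, -1))) = Add(Mul(38756, Rational(1, 43521)), Mul(4182, Rational(1, 37952))) = Add(Rational(38756, 43521), Rational(2091, 18976)) = Rational(826436267, 825854496)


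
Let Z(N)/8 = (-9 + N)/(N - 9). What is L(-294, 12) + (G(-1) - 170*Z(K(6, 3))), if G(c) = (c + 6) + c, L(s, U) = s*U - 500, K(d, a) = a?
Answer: -5384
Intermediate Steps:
Z(N) = 8 (Z(N) = 8*((-9 + N)/(N - 9)) = 8*((-9 + N)/(-9 + N)) = 8*1 = 8)
L(s, U) = -500 + U*s (L(s, U) = U*s - 500 = -500 + U*s)
G(c) = 6 + 2*c (G(c) = (6 + c) + c = 6 + 2*c)
L(-294, 12) + (G(-1) - 170*Z(K(6, 3))) = (-500 + 12*(-294)) + ((6 + 2*(-1)) - 170*8) = (-500 - 3528) + ((6 - 2) - 1360) = -4028 + (4 - 1360) = -4028 - 1356 = -5384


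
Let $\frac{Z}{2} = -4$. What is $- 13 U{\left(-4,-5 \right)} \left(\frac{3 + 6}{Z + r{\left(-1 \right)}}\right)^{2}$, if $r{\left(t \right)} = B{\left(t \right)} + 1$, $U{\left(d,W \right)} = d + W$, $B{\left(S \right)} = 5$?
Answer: $\frac{9477}{4} \approx 2369.3$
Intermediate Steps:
$U{\left(d,W \right)} = W + d$
$Z = -8$ ($Z = 2 \left(-4\right) = -8$)
$r{\left(t \right)} = 6$ ($r{\left(t \right)} = 5 + 1 = 6$)
$- 13 U{\left(-4,-5 \right)} \left(\frac{3 + 6}{Z + r{\left(-1 \right)}}\right)^{2} = - 13 \left(-5 - 4\right) \left(\frac{3 + 6}{-8 + 6}\right)^{2} = \left(-13\right) \left(-9\right) \left(\frac{9}{-2}\right)^{2} = 117 \left(9 \left(- \frac{1}{2}\right)\right)^{2} = 117 \left(- \frac{9}{2}\right)^{2} = 117 \cdot \frac{81}{4} = \frac{9477}{4}$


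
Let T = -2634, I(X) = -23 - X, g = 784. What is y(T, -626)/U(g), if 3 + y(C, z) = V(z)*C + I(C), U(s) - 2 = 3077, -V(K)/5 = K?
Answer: -8241812/3079 ≈ -2676.8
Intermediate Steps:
V(K) = -5*K
U(s) = 3079 (U(s) = 2 + 3077 = 3079)
y(C, z) = -26 - C - 5*C*z (y(C, z) = -3 + ((-5*z)*C + (-23 - C)) = -3 + (-5*C*z + (-23 - C)) = -3 + (-23 - C - 5*C*z) = -26 - C - 5*C*z)
y(T, -626)/U(g) = (-26 - 1*(-2634) - 5*(-2634)*(-626))/3079 = (-26 + 2634 - 8244420)*(1/3079) = -8241812*1/3079 = -8241812/3079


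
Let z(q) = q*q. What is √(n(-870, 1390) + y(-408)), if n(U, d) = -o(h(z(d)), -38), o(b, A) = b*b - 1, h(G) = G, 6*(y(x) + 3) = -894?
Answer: I*√3733010410151 ≈ 1.9321e+6*I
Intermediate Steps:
y(x) = -152 (y(x) = -3 + (⅙)*(-894) = -3 - 149 = -152)
z(q) = q²
o(b, A) = -1 + b² (o(b, A) = b² - 1 = -1 + b²)
n(U, d) = 1 - d⁴ (n(U, d) = -(-1 + (d²)²) = -(-1 + d⁴) = 1 - d⁴)
√(n(-870, 1390) + y(-408)) = √((1 - 1*1390⁴) - 152) = √((1 - 1*3733010410000) - 152) = √((1 - 3733010410000) - 152) = √(-3733010409999 - 152) = √(-3733010410151) = I*√3733010410151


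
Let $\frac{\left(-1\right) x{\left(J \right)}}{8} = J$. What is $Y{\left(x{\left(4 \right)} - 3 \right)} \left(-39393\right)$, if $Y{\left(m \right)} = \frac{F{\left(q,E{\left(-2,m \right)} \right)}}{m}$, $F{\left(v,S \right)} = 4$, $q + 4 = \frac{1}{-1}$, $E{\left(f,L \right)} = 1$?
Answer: $\frac{157572}{35} \approx 4502.1$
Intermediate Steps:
$x{\left(J \right)} = - 8 J$
$q = -5$ ($q = -4 + \frac{1}{-1} = -4 - 1 = -5$)
$Y{\left(m \right)} = \frac{4}{m}$
$Y{\left(x{\left(4 \right)} - 3 \right)} \left(-39393\right) = \frac{4}{\left(-8\right) 4 - 3} \left(-39393\right) = \frac{4}{-32 - 3} \left(-39393\right) = \frac{4}{-35} \left(-39393\right) = 4 \left(- \frac{1}{35}\right) \left(-39393\right) = \left(- \frac{4}{35}\right) \left(-39393\right) = \frac{157572}{35}$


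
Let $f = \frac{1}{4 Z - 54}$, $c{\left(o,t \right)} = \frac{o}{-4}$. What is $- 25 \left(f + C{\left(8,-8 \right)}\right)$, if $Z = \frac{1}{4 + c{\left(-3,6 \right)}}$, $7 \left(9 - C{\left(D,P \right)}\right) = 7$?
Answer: $- \frac{40305}{202} \approx -199.53$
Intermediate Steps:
$C{\left(D,P \right)} = 8$ ($C{\left(D,P \right)} = 9 - 1 = 8$)
$c{\left(o,t \right)} = - \frac{o}{4}$ ($c{\left(o,t \right)} = o \left(- \frac{1}{4}\right) = - \frac{o}{4}$)
$Z = \frac{4}{19}$ ($Z = \frac{1}{4 - - \frac{3}{4}} = \frac{1}{4 + \frac{3}{4}} = \frac{1}{\frac{19}{4}} = \frac{4}{19} \approx 0.21053$)
$f = - \frac{19}{1010}$ ($f = \frac{1}{4 \cdot \frac{4}{19} - 54} = \frac{1}{\frac{16}{19} - 54} = \frac{1}{- \frac{1010}{19}} = - \frac{19}{1010} \approx -0.018812$)
$- 25 \left(f + C{\left(8,-8 \right)}\right) = - 25 \left(- \frac{19}{1010} + 8\right) = \left(-25\right) \frac{8061}{1010} = - \frac{40305}{202}$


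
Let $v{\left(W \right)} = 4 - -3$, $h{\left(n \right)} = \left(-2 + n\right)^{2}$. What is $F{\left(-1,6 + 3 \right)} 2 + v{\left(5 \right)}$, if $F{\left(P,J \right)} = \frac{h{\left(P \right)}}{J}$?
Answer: $9$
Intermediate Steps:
$F{\left(P,J \right)} = \frac{\left(-2 + P\right)^{2}}{J}$
$v{\left(W \right)} = 7$ ($v{\left(W \right)} = 4 + 3 = 7$)
$F{\left(-1,6 + 3 \right)} 2 + v{\left(5 \right)} = \frac{\left(-2 - 1\right)^{2}}{6 + 3} \cdot 2 + 7 = \frac{\left(-3\right)^{2}}{9} \cdot 2 + 7 = \frac{1}{9} \cdot 9 \cdot 2 + 7 = 1 \cdot 2 + 7 = 2 + 7 = 9$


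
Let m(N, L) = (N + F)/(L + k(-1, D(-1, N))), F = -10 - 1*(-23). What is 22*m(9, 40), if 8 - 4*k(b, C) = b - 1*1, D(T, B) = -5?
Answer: 968/85 ≈ 11.388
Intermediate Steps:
k(b, C) = 9/4 - b/4 (k(b, C) = 2 - (b - 1*1)/4 = 2 - (b - 1)/4 = 2 - (-1 + b)/4 = 2 + (1/4 - b/4) = 9/4 - b/4)
F = 13 (F = -10 + 23 = 13)
m(N, L) = (13 + N)/(5/2 + L) (m(N, L) = (N + 13)/(L + (9/4 - 1/4*(-1))) = (13 + N)/(L + (9/4 + 1/4)) = (13 + N)/(L + 5/2) = (13 + N)/(5/2 + L))
22*m(9, 40) = 22*(2*(13 + 9)/(5 + 2*40)) = 22*(2*22/(5 + 80)) = 22*(2*22/85) = 22*(2*(1/85)*22) = 22*(44/85) = 968/85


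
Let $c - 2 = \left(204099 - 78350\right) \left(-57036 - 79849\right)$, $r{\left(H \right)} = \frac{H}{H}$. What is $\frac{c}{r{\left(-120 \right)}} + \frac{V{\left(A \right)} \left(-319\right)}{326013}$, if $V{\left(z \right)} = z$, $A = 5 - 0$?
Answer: $- \frac{5611711278313814}{326013} \approx -1.7213 \cdot 10^{10}$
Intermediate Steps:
$r{\left(H \right)} = 1$
$A = 5$ ($A = 5 + 0 = 5$)
$c = -17213151863$ ($c = 2 + \left(204099 - 78350\right) \left(-57036 - 79849\right) = 2 + 125749 \left(-136885\right) = 2 - 17213151865 = -17213151863$)
$\frac{c}{r{\left(-120 \right)}} + \frac{V{\left(A \right)} \left(-319\right)}{326013} = - \frac{17213151863}{1} + \frac{5 \left(-319\right)}{326013} = \left(-17213151863\right) 1 - \frac{1595}{326013} = -17213151863 - \frac{1595}{326013} = - \frac{5611711278313814}{326013}$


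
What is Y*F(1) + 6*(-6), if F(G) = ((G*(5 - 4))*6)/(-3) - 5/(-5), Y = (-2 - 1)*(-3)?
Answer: -45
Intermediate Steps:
Y = 9 (Y = -3*(-3) = 9)
F(G) = 1 - 2*G (F(G) = ((G*1)*6)*(-⅓) - 5*(-⅕) = (G*6)*(-⅓) + 1 = (6*G)*(-⅓) + 1 = -2*G + 1 = 1 - 2*G)
Y*F(1) + 6*(-6) = 9*(1 - 2*1) + 6*(-6) = 9*(1 - 2) - 36 = 9*(-1) - 36 = -9 - 36 = -45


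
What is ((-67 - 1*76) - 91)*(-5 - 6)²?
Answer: -28314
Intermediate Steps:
((-67 - 1*76) - 91)*(-5 - 6)² = ((-67 - 76) - 91)*(-11)² = (-143 - 91)*121 = -234*121 = -28314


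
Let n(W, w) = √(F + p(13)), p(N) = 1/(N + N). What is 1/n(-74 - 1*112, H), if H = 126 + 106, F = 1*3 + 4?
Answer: √4758/183 ≈ 0.37693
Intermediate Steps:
p(N) = 1/(2*N)
F = 7 (F = 3 + 4 = 7)
H = 232
n(W, w) = √4758/26 (n(W, w) = √(7 + (½)/13) = √(7 + (½)*(1/13)) = √(7 + 1/26) = √(183/26) = √4758/26)
1/n(-74 - 1*112, H) = 1/(√4758/26) = √4758/183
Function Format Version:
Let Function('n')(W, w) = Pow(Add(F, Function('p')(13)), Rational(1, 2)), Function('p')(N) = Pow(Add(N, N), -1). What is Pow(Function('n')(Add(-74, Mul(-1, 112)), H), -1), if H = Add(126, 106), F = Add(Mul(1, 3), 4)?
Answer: Mul(Rational(1, 183), Pow(4758, Rational(1, 2))) ≈ 0.37693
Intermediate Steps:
Function('p')(N) = Mul(Rational(1, 2), Pow(N, -1)) (Function('p')(N) = Pow(Mul(2, N), -1) = Mul(Rational(1, 2), Pow(N, -1)))
F = 7 (F = Add(3, 4) = 7)
H = 232
Function('n')(W, w) = Mul(Rational(1, 26), Pow(4758, Rational(1, 2))) (Function('n')(W, w) = Pow(Add(7, Mul(Rational(1, 2), Pow(13, -1))), Rational(1, 2)) = Pow(Add(7, Mul(Rational(1, 2), Rational(1, 13))), Rational(1, 2)) = Pow(Add(7, Rational(1, 26)), Rational(1, 2)) = Pow(Rational(183, 26), Rational(1, 2)) = Mul(Rational(1, 26), Pow(4758, Rational(1, 2))))
Pow(Function('n')(Add(-74, Mul(-1, 112)), H), -1) = Pow(Mul(Rational(1, 26), Pow(4758, Rational(1, 2))), -1) = Mul(Rational(1, 183), Pow(4758, Rational(1, 2)))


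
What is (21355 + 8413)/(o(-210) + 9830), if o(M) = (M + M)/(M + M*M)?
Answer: 1555378/513617 ≈ 3.0283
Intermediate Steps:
o(M) = 2*M/(M + M²) (o(M) = (2*M)/(M + M²) = 2*M/(M + M²))
(21355 + 8413)/(o(-210) + 9830) = (21355 + 8413)/(2/(1 - 210) + 9830) = 29768/(2/(-209) + 9830) = 29768/(2*(-1/209) + 9830) = 29768/(-2/209 + 9830) = 29768/(2054468/209) = 29768*(209/2054468) = 1555378/513617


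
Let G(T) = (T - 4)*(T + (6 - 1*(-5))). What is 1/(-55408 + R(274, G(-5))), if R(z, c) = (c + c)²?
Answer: -1/43744 ≈ -2.2860e-5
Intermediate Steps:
G(T) = (-4 + T)*(11 + T) (G(T) = (-4 + T)*(T + (6 + 5)) = (-4 + T)*(T + 11) = (-4 + T)*(11 + T))
R(z, c) = 4*c² (R(z, c) = (2*c)² = 4*c²)
1/(-55408 + R(274, G(-5))) = 1/(-55408 + 4*(-44 + (-5)² + 7*(-5))²) = 1/(-55408 + 4*(-44 + 25 - 35)²) = 1/(-55408 + 4*(-54)²) = 1/(-55408 + 4*2916) = 1/(-55408 + 11664) = 1/(-43744) = -1/43744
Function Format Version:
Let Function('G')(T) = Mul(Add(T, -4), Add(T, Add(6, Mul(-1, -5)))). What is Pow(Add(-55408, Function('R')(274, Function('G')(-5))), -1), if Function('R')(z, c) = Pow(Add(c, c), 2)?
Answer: Rational(-1, 43744) ≈ -2.2860e-5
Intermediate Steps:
Function('G')(T) = Mul(Add(-4, T), Add(11, T)) (Function('G')(T) = Mul(Add(-4, T), Add(T, Add(6, 5))) = Mul(Add(-4, T), Add(T, 11)) = Mul(Add(-4, T), Add(11, T)))
Function('R')(z, c) = Mul(4, Pow(c, 2)) (Function('R')(z, c) = Pow(Mul(2, c), 2) = Mul(4, Pow(c, 2)))
Pow(Add(-55408, Function('R')(274, Function('G')(-5))), -1) = Pow(Add(-55408, Mul(4, Pow(Add(-44, Pow(-5, 2), Mul(7, -5)), 2))), -1) = Pow(Add(-55408, Mul(4, Pow(Add(-44, 25, -35), 2))), -1) = Pow(Add(-55408, Mul(4, Pow(-54, 2))), -1) = Pow(Add(-55408, Mul(4, 2916)), -1) = Pow(Add(-55408, 11664), -1) = Pow(-43744, -1) = Rational(-1, 43744)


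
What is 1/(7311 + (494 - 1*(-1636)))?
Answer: 1/9441 ≈ 0.00010592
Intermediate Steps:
1/(7311 + (494 - 1*(-1636))) = 1/(7311 + (494 + 1636)) = 1/(7311 + 2130) = 1/9441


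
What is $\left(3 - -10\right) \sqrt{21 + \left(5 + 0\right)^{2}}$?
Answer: $13 \sqrt{46} \approx 88.17$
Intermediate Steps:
$\left(3 - -10\right) \sqrt{21 + \left(5 + 0\right)^{2}} = \left(3 + 10\right) \sqrt{21 + 5^{2}} = 13 \sqrt{21 + 25} = 13 \sqrt{46}$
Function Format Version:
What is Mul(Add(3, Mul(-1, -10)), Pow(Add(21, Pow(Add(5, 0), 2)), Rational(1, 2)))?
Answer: Mul(13, Pow(46, Rational(1, 2))) ≈ 88.170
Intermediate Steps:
Mul(Add(3, Mul(-1, -10)), Pow(Add(21, Pow(Add(5, 0), 2)), Rational(1, 2))) = Mul(Add(3, 10), Pow(Add(21, Pow(5, 2)), Rational(1, 2))) = Mul(13, Pow(Add(21, 25), Rational(1, 2))) = Mul(13, Pow(46, Rational(1, 2)))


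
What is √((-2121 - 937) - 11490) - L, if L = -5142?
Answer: 5142 + 2*I*√3637 ≈ 5142.0 + 120.62*I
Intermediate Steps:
√((-2121 - 937) - 11490) - L = √((-2121 - 937) - 11490) - 1*(-5142) = √(-3058 - 11490) + 5142 = √(-14548) + 5142 = 2*I*√3637 + 5142 = 5142 + 2*I*√3637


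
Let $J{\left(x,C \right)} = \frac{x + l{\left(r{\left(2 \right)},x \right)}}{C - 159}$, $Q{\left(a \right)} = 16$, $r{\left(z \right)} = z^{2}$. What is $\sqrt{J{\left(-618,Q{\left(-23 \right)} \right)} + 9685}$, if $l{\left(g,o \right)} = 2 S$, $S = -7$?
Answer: $\frac{\sqrt{198138941}}{143} \approx 98.435$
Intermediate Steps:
$l{\left(g,o \right)} = -14$ ($l{\left(g,o \right)} = 2 \left(-7\right) = -14$)
$J{\left(x,C \right)} = \frac{-14 + x}{-159 + C}$ ($J{\left(x,C \right)} = \frac{x - 14}{C - 159} = \frac{-14 + x}{-159 + C}$)
$\sqrt{J{\left(-618,Q{\left(-23 \right)} \right)} + 9685} = \sqrt{\frac{-14 - 618}{-159 + 16} + 9685} = \sqrt{\frac{1}{-143} \left(-632\right) + 9685} = \sqrt{\left(- \frac{1}{143}\right) \left(-632\right) + 9685} = \sqrt{\frac{632}{143} + 9685} = \sqrt{\frac{1385587}{143}} = \frac{\sqrt{198138941}}{143}$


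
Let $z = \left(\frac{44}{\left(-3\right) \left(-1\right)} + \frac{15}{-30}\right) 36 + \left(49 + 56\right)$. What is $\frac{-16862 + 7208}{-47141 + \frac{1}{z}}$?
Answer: $\frac{2968605}{14495857} \approx 0.20479$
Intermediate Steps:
$z = 615$ ($z = \left(\frac{44}{3} + 15 \left(- \frac{1}{30}\right)\right) 36 + 105 = \left(44 \cdot \frac{1}{3} - \frac{1}{2}\right) 36 + 105 = \left(\frac{44}{3} - \frac{1}{2}\right) 36 + 105 = \frac{85}{6} \cdot 36 + 105 = 510 + 105 = 615$)
$\frac{-16862 + 7208}{-47141 + \frac{1}{z}} = \frac{-16862 + 7208}{-47141 + \frac{1}{615}} = - \frac{9654}{-47141 + \frac{1}{615}} = - \frac{9654}{- \frac{28991714}{615}} = \left(-9654\right) \left(- \frac{615}{28991714}\right) = \frac{2968605}{14495857}$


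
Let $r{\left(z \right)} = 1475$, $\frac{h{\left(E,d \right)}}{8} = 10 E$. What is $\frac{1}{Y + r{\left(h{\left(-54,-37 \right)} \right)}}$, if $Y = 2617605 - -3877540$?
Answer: $\frac{1}{6496620} \approx 1.5393 \cdot 10^{-7}$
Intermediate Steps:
$h{\left(E,d \right)} = 80 E$ ($h{\left(E,d \right)} = 8 \cdot 10 E = 80 E$)
$Y = 6495145$ ($Y = 2617605 + 3877540 = 6495145$)
$\frac{1}{Y + r{\left(h{\left(-54,-37 \right)} \right)}} = \frac{1}{6495145 + 1475} = \frac{1}{6496620}$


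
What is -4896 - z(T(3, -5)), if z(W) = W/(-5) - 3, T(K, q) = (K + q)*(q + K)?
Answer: -24461/5 ≈ -4892.2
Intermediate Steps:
T(K, q) = (K + q)² (T(K, q) = (K + q)*(K + q) = (K + q)²)
z(W) = -3 - W/5 (z(W) = W*(-⅕) - 3 = -W/5 - 3 = -3 - W/5)
-4896 - z(T(3, -5)) = -4896 - (-3 - (3 - 5)²/5) = -4896 - (-3 - ⅕*(-2)²) = -4896 - (-3 - ⅕*4) = -4896 - (-3 - ⅘) = -4896 - 1*(-19/5) = -4896 + 19/5 = -24461/5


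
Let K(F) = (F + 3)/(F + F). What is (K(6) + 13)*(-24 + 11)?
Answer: -715/4 ≈ -178.75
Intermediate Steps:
K(F) = (3 + F)/(2*F) (K(F) = (3 + F)/((2*F)) = (3 + F)*(1/(2*F)) = (3 + F)/(2*F))
(K(6) + 13)*(-24 + 11) = ((½)*(3 + 6)/6 + 13)*(-24 + 11) = ((½)*(⅙)*9 + 13)*(-13) = (¾ + 13)*(-13) = (55/4)*(-13) = -715/4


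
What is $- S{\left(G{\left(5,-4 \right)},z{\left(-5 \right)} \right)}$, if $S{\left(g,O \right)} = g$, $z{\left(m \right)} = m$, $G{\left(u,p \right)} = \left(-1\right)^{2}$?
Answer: $-1$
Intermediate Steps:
$G{\left(u,p \right)} = 1$
$- S{\left(G{\left(5,-4 \right)},z{\left(-5 \right)} \right)} = \left(-1\right) 1 = -1$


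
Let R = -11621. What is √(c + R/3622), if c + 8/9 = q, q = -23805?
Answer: I*√2811139075010/10866 ≈ 154.3*I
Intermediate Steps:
c = -214253/9 (c = -8/9 - 23805 = -214253/9 ≈ -23806.)
√(c + R/3622) = √(-214253/9 - 11621/3622) = √(-776128955/32598) = I*√2811139075010/10866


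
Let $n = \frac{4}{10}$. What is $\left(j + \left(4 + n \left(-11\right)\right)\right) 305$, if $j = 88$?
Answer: $26718$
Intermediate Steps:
$n = \frac{2}{5}$ ($n = 4 \cdot \frac{1}{10} = \frac{2}{5} \approx 0.4$)
$\left(j + \left(4 + n \left(-11\right)\right)\right) 305 = \left(88 + \left(4 + \frac{2}{5} \left(-11\right)\right)\right) 305 = \left(88 + \left(4 - \frac{22}{5}\right)\right) 305 = \left(88 - \frac{2}{5}\right) 305 = \frac{438}{5} \cdot 305 = 26718$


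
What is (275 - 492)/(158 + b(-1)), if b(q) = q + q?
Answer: -217/156 ≈ -1.3910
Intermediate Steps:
b(q) = 2*q
(275 - 492)/(158 + b(-1)) = (275 - 492)/(158 + 2*(-1)) = -217/(158 - 2) = -217/156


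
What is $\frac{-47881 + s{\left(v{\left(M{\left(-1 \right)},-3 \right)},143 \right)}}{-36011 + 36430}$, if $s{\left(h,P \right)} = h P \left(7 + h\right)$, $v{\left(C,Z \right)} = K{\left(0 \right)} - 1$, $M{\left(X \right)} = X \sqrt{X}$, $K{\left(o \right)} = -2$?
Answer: $- \frac{49597}{419} \approx -118.37$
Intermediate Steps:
$M{\left(X \right)} = X^{\frac{3}{2}}$
$v{\left(C,Z \right)} = -3$ ($v{\left(C,Z \right)} = -2 - 1 = -3$)
$s{\left(h,P \right)} = P h \left(7 + h\right)$
$\frac{-47881 + s{\left(v{\left(M{\left(-1 \right)},-3 \right)},143 \right)}}{-36011 + 36430} = \frac{-47881 + 143 \left(-3\right) \left(7 - 3\right)}{-36011 + 36430} = \frac{-47881 + 143 \left(-3\right) 4}{419} = \left(-47881 - 1716\right) \frac{1}{419} = \left(-49597\right) \frac{1}{419} = - \frac{49597}{419}$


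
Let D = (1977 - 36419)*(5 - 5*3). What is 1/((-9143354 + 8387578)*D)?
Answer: -1/260304369920 ≈ -3.8417e-12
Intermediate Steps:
D = 344420 (D = -34442*(5 - 15) = -34442*(-10) = 344420)
1/((-9143354 + 8387578)*D) = 1/((-9143354 + 8387578)*344420) = (1/344420)/(-755776) = -1/755776*1/344420 = -1/260304369920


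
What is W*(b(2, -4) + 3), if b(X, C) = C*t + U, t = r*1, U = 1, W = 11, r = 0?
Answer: 44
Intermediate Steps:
t = 0 (t = 0*1 = 0)
b(X, C) = 1 (b(X, C) = C*0 + 1 = 0 + 1 = 1)
W*(b(2, -4) + 3) = 11*(1 + 3) = 11*4 = 44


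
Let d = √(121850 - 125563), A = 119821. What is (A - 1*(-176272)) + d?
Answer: 296093 + I*√3713 ≈ 2.9609e+5 + 60.934*I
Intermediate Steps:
d = I*√3713 (d = √(-3713) = I*√3713 ≈ 60.934*I)
(A - 1*(-176272)) + d = (119821 - 1*(-176272)) + I*√3713 = (119821 + 176272) + I*√3713 = 296093 + I*√3713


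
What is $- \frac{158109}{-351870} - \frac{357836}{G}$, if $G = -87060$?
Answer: $\frac{2327945381}{510563370} \approx 4.5596$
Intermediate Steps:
$- \frac{158109}{-351870} - \frac{357836}{G} = - \frac{158109}{-351870} - \frac{357836}{-87060} = \left(-158109\right) \left(- \frac{1}{351870}\right) - - \frac{89459}{21765} = \frac{52703}{117290} + \frac{89459}{21765} = \frac{2327945381}{510563370}$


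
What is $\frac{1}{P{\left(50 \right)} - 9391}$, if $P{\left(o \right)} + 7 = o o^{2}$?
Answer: $\frac{1}{115602} \approx 8.6504 \cdot 10^{-6}$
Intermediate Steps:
$P{\left(o \right)} = -7 + o^{3}$ ($P{\left(o \right)} = -7 + o o^{2} = -7 + o^{3}$)
$\frac{1}{P{\left(50 \right)} - 9391} = \frac{1}{\left(-7 + 50^{3}\right) - 9391} = \frac{1}{\left(-7 + 125000\right) - 9391} = \frac{1}{124993 - 9391} = \frac{1}{115602}$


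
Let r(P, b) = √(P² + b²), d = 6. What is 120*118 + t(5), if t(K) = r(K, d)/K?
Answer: 14160 + √61/5 ≈ 14162.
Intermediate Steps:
t(K) = √(36 + K²)/K (t(K) = √(K² + 6²)/K = √(K² + 36)/K = √(36 + K²)/K)
120*118 + t(5) = 120*118 + √(36 + 5²)/5 = 14160 + √(36 + 25)/5 = 14160 + √61/5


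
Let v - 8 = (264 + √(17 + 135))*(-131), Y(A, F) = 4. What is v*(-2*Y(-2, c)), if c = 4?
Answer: 276608 + 2096*√38 ≈ 2.8953e+5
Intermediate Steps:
v = -34576 - 262*√38 (v = 8 + (264 + √(17 + 135))*(-131) = 8 + (264 + √152)*(-131) = 8 + (264 + 2*√38)*(-131) = 8 + (-34584 - 262*√38) = -34576 - 262*√38 ≈ -36191.)
v*(-2*Y(-2, c)) = (-34576 - 262*√38)*(-2*4) = (-34576 - 262*√38)*(-8) = 276608 + 2096*√38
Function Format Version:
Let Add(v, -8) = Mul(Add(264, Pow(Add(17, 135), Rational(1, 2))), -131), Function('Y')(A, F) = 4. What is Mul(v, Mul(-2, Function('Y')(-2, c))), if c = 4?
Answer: Add(276608, Mul(2096, Pow(38, Rational(1, 2)))) ≈ 2.8953e+5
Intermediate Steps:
v = Add(-34576, Mul(-262, Pow(38, Rational(1, 2)))) (v = Add(8, Mul(Add(264, Pow(Add(17, 135), Rational(1, 2))), -131)) = Add(8, Mul(Add(264, Pow(152, Rational(1, 2))), -131)) = Add(8, Mul(Add(264, Mul(2, Pow(38, Rational(1, 2)))), -131)) = Add(8, Add(-34584, Mul(-262, Pow(38, Rational(1, 2))))) = Add(-34576, Mul(-262, Pow(38, Rational(1, 2)))) ≈ -36191.)
Mul(v, Mul(-2, Function('Y')(-2, c))) = Mul(Add(-34576, Mul(-262, Pow(38, Rational(1, 2)))), Mul(-2, 4)) = Mul(Add(-34576, Mul(-262, Pow(38, Rational(1, 2)))), -8) = Add(276608, Mul(2096, Pow(38, Rational(1, 2))))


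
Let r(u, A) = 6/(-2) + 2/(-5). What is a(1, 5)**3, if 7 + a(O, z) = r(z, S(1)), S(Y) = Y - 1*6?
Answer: -140608/125 ≈ -1124.9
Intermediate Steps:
S(Y) = -6 + Y (S(Y) = Y - 6 = -6 + Y)
r(u, A) = -17/5 (r(u, A) = 6*(-1/2) + 2*(-1/5) = -3 - 2/5 = -17/5)
a(O, z) = -52/5 (a(O, z) = -7 - 17/5 = -52/5)
a(1, 5)**3 = (-52/5)**3 = -140608/125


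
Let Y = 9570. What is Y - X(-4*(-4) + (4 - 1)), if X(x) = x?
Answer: 9551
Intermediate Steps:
Y - X(-4*(-4) + (4 - 1)) = 9570 - (-4*(-4) + (4 - 1)) = 9570 - (16 + 3) = 9570 - 1*19 = 9570 - 19 = 9551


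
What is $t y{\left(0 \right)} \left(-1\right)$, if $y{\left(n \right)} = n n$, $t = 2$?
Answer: $0$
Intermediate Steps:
$y{\left(n \right)} = n^{2}$
$t y{\left(0 \right)} \left(-1\right) = 2 \cdot 0^{2} \left(-1\right) = 2 \cdot 0 \left(-1\right) = 0 \left(-1\right) = 0$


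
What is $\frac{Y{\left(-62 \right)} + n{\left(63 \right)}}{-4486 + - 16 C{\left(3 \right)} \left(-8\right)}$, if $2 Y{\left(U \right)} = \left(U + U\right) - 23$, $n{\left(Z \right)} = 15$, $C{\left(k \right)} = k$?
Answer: $\frac{117}{8204} \approx 0.014261$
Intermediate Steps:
$Y{\left(U \right)} = - \frac{23}{2} + U$ ($Y{\left(U \right)} = \frac{\left(U + U\right) - 23}{2} = \frac{2 U - 23}{2} = \frac{-23 + 2 U}{2} = - \frac{23}{2} + U$)
$\frac{Y{\left(-62 \right)} + n{\left(63 \right)}}{-4486 + - 16 C{\left(3 \right)} \left(-8\right)} = \frac{\left(- \frac{23}{2} - 62\right) + 15}{-4486 + \left(-16\right) 3 \left(-8\right)} = \frac{- \frac{147}{2} + 15}{-4486 - -384} = - \frac{117}{2 \left(-4486 + 384\right)} = - \frac{117}{2 \left(-4102\right)} = \left(- \frac{117}{2}\right) \left(- \frac{1}{4102}\right) = \frac{117}{8204}$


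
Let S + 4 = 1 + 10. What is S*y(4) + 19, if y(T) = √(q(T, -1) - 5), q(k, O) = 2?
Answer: 19 + 7*I*√3 ≈ 19.0 + 12.124*I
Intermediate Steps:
y(T) = I*√3 (y(T) = √(2 - 5) = √(-3) = I*√3)
S = 7 (S = -4 + (1 + 10) = -4 + 11 = 7)
S*y(4) + 19 = 7*(I*√3) + 19 = 7*I*√3 + 19 = 19 + 7*I*√3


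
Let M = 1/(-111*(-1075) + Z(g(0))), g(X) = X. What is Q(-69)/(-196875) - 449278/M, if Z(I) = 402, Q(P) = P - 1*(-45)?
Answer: -3530015153831242/65625 ≈ -5.3791e+10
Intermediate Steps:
Q(P) = 45 + P (Q(P) = P + 45 = 45 + P)
M = 1/119727 (M = 1/(-111*(-1075) + 402) = 1/(119325 + 402) = 1/119727 ≈ 8.3523e-6)
Q(-69)/(-196875) - 449278/M = (45 - 69)/(-196875) - 449278/1/119727 = -24*(-1/196875) - 449278*119727 = 8/65625 - 53790707106 = -3530015153831242/65625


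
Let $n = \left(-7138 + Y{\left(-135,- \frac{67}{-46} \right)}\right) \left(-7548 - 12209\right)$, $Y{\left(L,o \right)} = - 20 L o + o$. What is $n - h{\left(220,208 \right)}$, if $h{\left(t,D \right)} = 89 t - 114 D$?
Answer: $\frac{126608543}{2} \approx 6.3304 \cdot 10^{7}$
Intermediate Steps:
$Y{\left(L,o \right)} = o - 20 L o$ ($Y{\left(L,o \right)} = - 20 L o + o = o - 20 L o$)
$h{\left(t,D \right)} = - 114 D + 89 t$
$n = \frac{126600279}{2}$ ($n = \left(-7138 + - \frac{67}{-46} \left(1 - -2700\right)\right) \left(-7548 - 12209\right) = \left(-7138 + \left(-67\right) \left(- \frac{1}{46}\right) \left(1 + 2700\right)\right) \left(-19757\right) = \left(-7138 + \frac{67}{46} \cdot 2701\right) \left(-19757\right) = \left(-7138 + \frac{180967}{46}\right) \left(-19757\right) = \left(- \frac{147381}{46}\right) \left(-19757\right) = \frac{126600279}{2} \approx 6.33 \cdot 10^{7}$)
$n - h{\left(220,208 \right)} = \frac{126600279}{2} - \left(\left(-114\right) 208 + 89 \cdot 220\right) = \frac{126600279}{2} - \left(-23712 + 19580\right) = \frac{126600279}{2} - -4132 = \frac{126600279}{2} + 4132 = \frac{126608543}{2}$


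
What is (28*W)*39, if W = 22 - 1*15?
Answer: 7644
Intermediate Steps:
W = 7 (W = 22 - 15 = 7)
(28*W)*39 = (28*7)*39 = 196*39 = 7644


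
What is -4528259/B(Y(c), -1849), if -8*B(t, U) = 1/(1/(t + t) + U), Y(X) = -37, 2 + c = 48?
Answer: -2478352376772/37 ≈ -6.6983e+10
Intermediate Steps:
c = 46 (c = -2 + 48 = 46)
B(t, U) = -1/(8*(U + 1/(2*t))) (B(t, U) = -1/(8*(1/(t + t) + U)) = -1/(8*(1/(2*t) + U)) = -1/(8*(U + 1/(2*t))))
-4528259/B(Y(c), -1849) = -4528259/((-1*(-37)/(4 + 8*(-1849)*(-37)))) = -4528259/((-1*(-37)/(4 + 547304))) = -4528259/((-1*(-37)/547308)) = -4528259/((-1*(-37)*1/547308)) = -4528259/37/547308 = -4528259*547308/37 = -2478352376772/37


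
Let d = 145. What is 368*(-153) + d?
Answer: -56159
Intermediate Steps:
368*(-153) + d = 368*(-153) + 145 = -56304 + 145 = -56159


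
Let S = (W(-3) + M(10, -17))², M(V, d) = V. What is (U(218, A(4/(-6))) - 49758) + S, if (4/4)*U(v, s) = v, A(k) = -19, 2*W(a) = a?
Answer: -197871/4 ≈ -49468.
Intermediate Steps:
W(a) = a/2
U(v, s) = v
S = 289/4 (S = ((½)*(-3) + 10)² = (-3/2 + 10)² = (17/2)² = 289/4 ≈ 72.250)
(U(218, A(4/(-6))) - 49758) + S = (218 - 49758) + 289/4 = -49540 + 289/4 = -197871/4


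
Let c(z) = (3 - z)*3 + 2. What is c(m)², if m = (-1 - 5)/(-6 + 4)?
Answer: 4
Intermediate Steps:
m = 3 (m = -6/(-2) = -6*(-½) = 3)
c(z) = 11 - 3*z (c(z) = (9 - 3*z) + 2 = 11 - 3*z)
c(m)² = (11 - 3*3)² = (11 - 9)² = 2² = 4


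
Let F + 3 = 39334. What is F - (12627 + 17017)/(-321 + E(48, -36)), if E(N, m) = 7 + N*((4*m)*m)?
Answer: 4887215907/124259 ≈ 39331.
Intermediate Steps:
E(N, m) = 7 + 4*N*m² (E(N, m) = 7 + N*(4*m²) = 7 + 4*N*m²)
F = 39331 (F = -3 + 39334 = 39331)
F - (12627 + 17017)/(-321 + E(48, -36)) = 39331 - (12627 + 17017)/(-321 + (7 + 4*48*(-36)²)) = 39331 - 29644/(-321 + (7 + 4*48*1296)) = 39331 - 29644/(-321 + (7 + 248832)) = 39331 - 29644/(-321 + 248839) = 39331 - 29644/248518 = 39331 - 1*14822/124259 = 39331 - 14822/124259 = 4887215907/124259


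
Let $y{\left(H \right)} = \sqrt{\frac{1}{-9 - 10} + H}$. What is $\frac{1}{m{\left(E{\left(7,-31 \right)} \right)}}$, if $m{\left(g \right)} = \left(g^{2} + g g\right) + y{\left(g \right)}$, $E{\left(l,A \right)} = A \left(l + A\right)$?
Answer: $\frac{21034368}{23286559836361} - \frac{\sqrt{268565}}{23286559836361} \approx 9.0326 \cdot 10^{-7}$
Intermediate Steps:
$y{\left(H \right)} = \sqrt{- \frac{1}{19} + H}$ ($y{\left(H \right)} = \sqrt{\frac{1}{-19} + H} = \sqrt{- \frac{1}{19} + H}$)
$E{\left(l,A \right)} = A \left(A + l\right)$
$m{\left(g \right)} = 2 g^{2} + \frac{\sqrt{-19 + 361 g}}{19}$ ($m{\left(g \right)} = \left(g^{2} + g g\right) + \frac{\sqrt{-19 + 361 g}}{19} = \left(g^{2} + g^{2}\right) + \frac{\sqrt{-19 + 361 g}}{19} = 2 g^{2} + \frac{\sqrt{-19 + 361 g}}{19}$)
$\frac{1}{m{\left(E{\left(7,-31 \right)} \right)}} = \frac{1}{2 \left(- 31 \left(-31 + 7\right)\right)^{2} + \frac{\sqrt{-19 + 361 \left(- 31 \left(-31 + 7\right)\right)}}{19}} = \frac{1}{2 \left(\left(-31\right) \left(-24\right)\right)^{2} + \frac{\sqrt{-19 + 361 \left(\left(-31\right) \left(-24\right)\right)}}{19}} = \frac{1}{2 \cdot 744^{2} + \frac{\sqrt{-19 + 361 \cdot 744}}{19}} = \frac{1}{2 \cdot 553536 + \frac{\sqrt{-19 + 268584}}{19}} = \frac{1}{1107072 + \frac{\sqrt{268565}}{19}}$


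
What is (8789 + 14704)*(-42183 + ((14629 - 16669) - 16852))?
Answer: -1434834975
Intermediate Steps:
(8789 + 14704)*(-42183 + ((14629 - 16669) - 16852)) = 23493*(-42183 + (-2040 - 16852)) = 23493*(-42183 - 18892) = 23493*(-61075) = -1434834975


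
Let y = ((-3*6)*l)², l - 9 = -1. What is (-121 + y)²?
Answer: 424978225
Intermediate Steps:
l = 8 (l = 9 - 1 = 8)
y = 20736 (y = (-3*6*8)² = (-18*8)² = (-144)² = 20736)
(-121 + y)² = (-121 + 20736)² = 20615² = 424978225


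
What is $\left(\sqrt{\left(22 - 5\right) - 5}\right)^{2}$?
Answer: $12$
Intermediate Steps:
$\left(\sqrt{\left(22 - 5\right) - 5}\right)^{2} = \left(\sqrt{17 - 5}\right)^{2} = \left(\sqrt{12}\right)^{2} = \left(2 \sqrt{3}\right)^{2} = 12$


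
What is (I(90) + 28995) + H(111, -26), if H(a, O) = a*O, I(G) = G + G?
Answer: 26289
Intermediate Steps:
I(G) = 2*G
H(a, O) = O*a
(I(90) + 28995) + H(111, -26) = (2*90 + 28995) - 26*111 = (180 + 28995) - 2886 = 29175 - 2886 = 26289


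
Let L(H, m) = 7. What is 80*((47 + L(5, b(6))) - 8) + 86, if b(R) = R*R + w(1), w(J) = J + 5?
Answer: 3766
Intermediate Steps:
w(J) = 5 + J
b(R) = 6 + R**2 (b(R) = R*R + (5 + 1) = R**2 + 6 = 6 + R**2)
80*((47 + L(5, b(6))) - 8) + 86 = 80*((47 + 7) - 8) + 86 = 80*(54 - 8) + 86 = 80*46 + 86 = 3680 + 86 = 3766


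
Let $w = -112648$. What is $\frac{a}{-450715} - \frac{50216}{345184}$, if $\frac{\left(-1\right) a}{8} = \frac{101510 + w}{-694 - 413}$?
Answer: $- \frac{3128011167493}{21528328057740} \approx -0.1453$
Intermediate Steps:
$a = - \frac{89104}{1107}$ ($a = - 8 \frac{101510 - 112648}{-694 - 413} = - 8 \left(- \frac{11138}{-1107}\right) = - 8 \left(\left(-11138\right) \left(- \frac{1}{1107}\right)\right) = \left(-8\right) \frac{11138}{1107} = - \frac{89104}{1107} \approx -80.491$)
$\frac{a}{-450715} - \frac{50216}{345184} = - \frac{89104}{1107 \left(-450715\right)} - \frac{50216}{345184} = \left(- \frac{89104}{1107}\right) \left(- \frac{1}{450715}\right) - \frac{6277}{43148} = \frac{89104}{498941505} - \frac{6277}{43148} = - \frac{3128011167493}{21528328057740}$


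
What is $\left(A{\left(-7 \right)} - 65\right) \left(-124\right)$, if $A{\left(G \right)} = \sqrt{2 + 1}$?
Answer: $8060 - 124 \sqrt{3} \approx 7845.2$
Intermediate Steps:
$A{\left(G \right)} = \sqrt{3}$
$\left(A{\left(-7 \right)} - 65\right) \left(-124\right) = \left(\sqrt{3} - 65\right) \left(-124\right) = \left(-65 + \sqrt{3}\right) \left(-124\right) = 8060 - 124 \sqrt{3}$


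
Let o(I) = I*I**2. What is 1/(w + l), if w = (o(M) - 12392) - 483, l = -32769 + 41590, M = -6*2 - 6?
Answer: -1/9886 ≈ -0.00010115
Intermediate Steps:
M = -18 (M = -12 - 6 = -18)
o(I) = I**3
l = 8821
w = -18707 (w = ((-18)**3 - 12392) - 483 = (-5832 - 12392) - 483 = -18224 - 483 = -18707)
1/(w + l) = 1/(-18707 + 8821) = 1/(-9886) = -1/9886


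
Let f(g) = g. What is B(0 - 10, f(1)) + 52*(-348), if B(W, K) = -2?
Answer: -18098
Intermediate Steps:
B(0 - 10, f(1)) + 52*(-348) = -2 + 52*(-348) = -2 - 18096 = -18098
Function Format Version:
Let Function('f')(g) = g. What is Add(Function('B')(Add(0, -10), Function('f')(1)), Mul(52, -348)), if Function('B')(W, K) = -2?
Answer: -18098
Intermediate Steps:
Add(Function('B')(Add(0, -10), Function('f')(1)), Mul(52, -348)) = Add(-2, Mul(52, -348)) = Add(-2, -18096) = -18098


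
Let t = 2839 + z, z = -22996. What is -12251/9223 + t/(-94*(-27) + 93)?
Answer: -72713464/8088571 ≈ -8.9897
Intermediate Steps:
t = -20157 (t = 2839 - 22996 = -20157)
-12251/9223 + t/(-94*(-27) + 93) = -12251/9223 - 20157/(-94*(-27) + 93) = -12251*1/9223 - 20157/(2538 + 93) = -12251/9223 - 20157/2631 = -12251/9223 - 20157*1/2631 = -12251/9223 - 6719/877 = -72713464/8088571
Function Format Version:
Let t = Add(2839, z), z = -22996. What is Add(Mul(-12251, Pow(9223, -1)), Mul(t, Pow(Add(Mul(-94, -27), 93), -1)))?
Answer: Rational(-72713464, 8088571) ≈ -8.9897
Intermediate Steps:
t = -20157 (t = Add(2839, -22996) = -20157)
Add(Mul(-12251, Pow(9223, -1)), Mul(t, Pow(Add(Mul(-94, -27), 93), -1))) = Add(Mul(-12251, Pow(9223, -1)), Mul(-20157, Pow(Add(Mul(-94, -27), 93), -1))) = Add(Mul(-12251, Rational(1, 9223)), Mul(-20157, Pow(Add(2538, 93), -1))) = Add(Rational(-12251, 9223), Mul(-20157, Pow(2631, -1))) = Add(Rational(-12251, 9223), Mul(-20157, Rational(1, 2631))) = Add(Rational(-12251, 9223), Rational(-6719, 877)) = Rational(-72713464, 8088571)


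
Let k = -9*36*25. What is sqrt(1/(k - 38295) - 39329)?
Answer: 2*I*sqrt(2351542117045)/15465 ≈ 198.32*I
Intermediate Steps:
k = -8100 (k = -324*25 = -8100)
sqrt(1/(k - 38295) - 39329) = sqrt(1/(-8100 - 38295) - 39329) = sqrt(1/(-46395) - 39329) = sqrt(-1/46395 - 39329) = sqrt(-1824668956/46395) = 2*I*sqrt(2351542117045)/15465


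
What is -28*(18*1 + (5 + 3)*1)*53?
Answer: -38584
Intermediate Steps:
-28*(18*1 + (5 + 3)*1)*53 = -28*(18 + 8*1)*53 = -28*(18 + 8)*53 = -28*26*53 = -728*53 = -38584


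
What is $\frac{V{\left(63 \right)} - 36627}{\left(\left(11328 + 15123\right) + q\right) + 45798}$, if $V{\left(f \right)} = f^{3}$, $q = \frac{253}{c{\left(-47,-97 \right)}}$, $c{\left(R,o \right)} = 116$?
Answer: $\frac{24756720}{8381137} \approx 2.9539$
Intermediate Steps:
$q = \frac{253}{116} \approx 2.181$
$\frac{V{\left(63 \right)} - 36627}{\left(\left(11328 + 15123\right) + q\right) + 45798} = \frac{63^{3} - 36627}{\left(\left(11328 + 15123\right) + \frac{253}{116}\right) + 45798} = \frac{250047 - 36627}{\left(26451 + \frac{253}{116}\right) + 45798} = \frac{213420}{\frac{3068569}{116} + 45798} = \frac{213420}{\frac{8381137}{116}} = 213420 \cdot \frac{116}{8381137} = \frac{24756720}{8381137}$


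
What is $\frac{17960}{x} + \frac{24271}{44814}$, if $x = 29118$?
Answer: $\frac{83976801}{72494114} \approx 1.1584$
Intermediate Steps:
$\frac{17960}{x} + \frac{24271}{44814} = \frac{17960}{29118} + \frac{24271}{44814} = 17960 \cdot \frac{1}{29118} + 24271 \cdot \frac{1}{44814} = \frac{8980}{14559} + \frac{24271}{44814} = \frac{83976801}{72494114}$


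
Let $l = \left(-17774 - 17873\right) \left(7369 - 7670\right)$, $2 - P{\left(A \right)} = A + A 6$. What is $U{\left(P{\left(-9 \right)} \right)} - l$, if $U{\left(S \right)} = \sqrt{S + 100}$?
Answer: $-10729747 + \sqrt{165} \approx -1.073 \cdot 10^{7}$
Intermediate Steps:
$P{\left(A \right)} = 2 - 7 A$ ($P{\left(A \right)} = 2 - \left(A + A 6\right) = 2 - \left(A + 6 A\right) = 2 - 7 A$)
$U{\left(S \right)} = \sqrt{100 + S}$
$l = 10729747$ ($l = \left(-35647\right) \left(-301\right) = 10729747$)
$U{\left(P{\left(-9 \right)} \right)} - l = \sqrt{100 + \left(2 - -63\right)} - 10729747 = \sqrt{100 + \left(2 + 63\right)} - 10729747 = \sqrt{100 + 65} - 10729747 = \sqrt{165} - 10729747 = -10729747 + \sqrt{165}$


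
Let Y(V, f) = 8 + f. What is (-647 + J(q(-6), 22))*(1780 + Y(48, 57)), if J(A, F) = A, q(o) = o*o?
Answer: -1127295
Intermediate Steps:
q(o) = o²
(-647 + J(q(-6), 22))*(1780 + Y(48, 57)) = (-647 + (-6)²)*(1780 + (8 + 57)) = (-647 + 36)*(1780 + 65) = -611*1845 = -1127295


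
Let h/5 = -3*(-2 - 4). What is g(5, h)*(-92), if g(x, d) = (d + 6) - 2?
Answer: -8648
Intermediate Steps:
h = 90 (h = 5*(-3*(-2 - 4)) = 5*(-3*(-6)) = 5*18 = 90)
g(x, d) = 4 + d (g(x, d) = (6 + d) - 2 = 4 + d)
g(5, h)*(-92) = (4 + 90)*(-92) = 94*(-92) = -8648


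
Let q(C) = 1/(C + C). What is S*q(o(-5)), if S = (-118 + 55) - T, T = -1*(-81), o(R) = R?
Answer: 72/5 ≈ 14.400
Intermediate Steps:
T = 81
q(C) = 1/(2*C)
S = -144 (S = (-118 + 55) - 1*81 = -63 - 81 = -144)
S*q(o(-5)) = -72/(-5) = -72*(-1)/5 = -144*(-⅒) = 72/5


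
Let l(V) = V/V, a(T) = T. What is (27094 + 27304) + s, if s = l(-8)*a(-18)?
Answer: 54380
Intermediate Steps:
l(V) = 1
s = -18 (s = 1*(-18) = -18)
(27094 + 27304) + s = (27094 + 27304) - 18 = 54398 - 18 = 54380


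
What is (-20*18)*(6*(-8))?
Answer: 17280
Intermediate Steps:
(-20*18)*(6*(-8)) = -360*(-48) = 17280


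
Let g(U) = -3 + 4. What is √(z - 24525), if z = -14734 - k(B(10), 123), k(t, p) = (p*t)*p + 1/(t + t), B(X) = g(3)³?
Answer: I*√217554/2 ≈ 233.21*I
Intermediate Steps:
g(U) = 1
B(X) = 1 (B(X) = 1³ = 1)
k(t, p) = 1/(2*t) + t*p² (k(t, p) = t*p² + 1/(2*t) = 1/(2*t) + t*p²)
z = -59727/2 (z = -14734 - ((½)/1 + 1*123²) = -14734 - ((½)*1 + 1*15129) = -14734 - (½ + 15129) = -14734 - 1*30259/2 = -14734 - 30259/2 = -59727/2 ≈ -29864.)
√(z - 24525) = √(-59727/2 - 24525) = √(-108777/2) = I*√217554/2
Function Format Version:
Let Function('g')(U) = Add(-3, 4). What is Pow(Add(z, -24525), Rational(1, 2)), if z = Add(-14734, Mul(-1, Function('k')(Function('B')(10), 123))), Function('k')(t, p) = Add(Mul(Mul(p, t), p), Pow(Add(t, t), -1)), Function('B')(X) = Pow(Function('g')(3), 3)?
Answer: Mul(Rational(1, 2), I, Pow(217554, Rational(1, 2))) ≈ Mul(233.21, I)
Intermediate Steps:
Function('g')(U) = 1
Function('B')(X) = 1 (Function('B')(X) = Pow(1, 3) = 1)
Function('k')(t, p) = Add(Mul(Rational(1, 2), Pow(t, -1)), Mul(t, Pow(p, 2))) (Function('k')(t, p) = Add(Mul(t, Pow(p, 2)), Pow(Mul(2, t), -1)) = Add(Mul(t, Pow(p, 2)), Mul(Rational(1, 2), Pow(t, -1))) = Add(Mul(Rational(1, 2), Pow(t, -1)), Mul(t, Pow(p, 2))))
z = Rational(-59727, 2) (z = Add(-14734, Mul(-1, Add(Mul(Rational(1, 2), Pow(1, -1)), Mul(1, Pow(123, 2))))) = Add(-14734, Mul(-1, Add(Mul(Rational(1, 2), 1), Mul(1, 15129)))) = Add(-14734, Mul(-1, Add(Rational(1, 2), 15129))) = Add(-14734, Mul(-1, Rational(30259, 2))) = Add(-14734, Rational(-30259, 2)) = Rational(-59727, 2) ≈ -29864.)
Pow(Add(z, -24525), Rational(1, 2)) = Pow(Add(Rational(-59727, 2), -24525), Rational(1, 2)) = Pow(Rational(-108777, 2), Rational(1, 2)) = Mul(Rational(1, 2), I, Pow(217554, Rational(1, 2)))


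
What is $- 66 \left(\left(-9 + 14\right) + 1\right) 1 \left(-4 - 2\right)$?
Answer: $2376$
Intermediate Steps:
$- 66 \left(\left(-9 + 14\right) + 1\right) 1 \left(-4 - 2\right) = - 66 \left(5 + 1\right) 1 \left(-4 - 2\right) = \left(-66\right) 6 \cdot 1 \left(-6\right) = \left(-396\right) \left(-6\right) = 2376$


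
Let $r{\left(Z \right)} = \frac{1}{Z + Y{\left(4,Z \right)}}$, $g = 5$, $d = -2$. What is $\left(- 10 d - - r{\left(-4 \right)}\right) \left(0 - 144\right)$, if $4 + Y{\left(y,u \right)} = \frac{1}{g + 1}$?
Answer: $- \frac{134496}{47} \approx -2861.6$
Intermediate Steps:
$Y{\left(y,u \right)} = - \frac{23}{6}$ ($Y{\left(y,u \right)} = -4 + \frac{1}{5 + 1} = -4 + \frac{1}{6} = - \frac{23}{6}$)
$r{\left(Z \right)} = \frac{1}{- \frac{23}{6} + Z}$ ($r{\left(Z \right)} = \frac{1}{Z - \frac{23}{6}} = \frac{1}{- \frac{23}{6} + Z}$)
$\left(- 10 d - - r{\left(-4 \right)}\right) \left(0 - 144\right) = \left(\left(-10\right) \left(-2\right) + \left(\frac{6}{-23 + 6 \left(-4\right)} - 0\right)\right) \left(0 - 144\right) = \left(20 + \left(\frac{6}{-23 - 24} + 0\right)\right) \left(-144\right) = \left(20 + \left(\frac{6}{-47} + 0\right)\right) \left(-144\right) = \left(20 + \left(6 \left(- \frac{1}{47}\right) + 0\right)\right) \left(-144\right) = \left(20 + \left(- \frac{6}{47} + 0\right)\right) \left(-144\right) = \left(20 - \frac{6}{47}\right) \left(-144\right) = \frac{934}{47} \left(-144\right) = - \frac{134496}{47}$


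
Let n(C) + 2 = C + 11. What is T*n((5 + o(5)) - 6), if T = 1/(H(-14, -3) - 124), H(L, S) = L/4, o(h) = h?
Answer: -26/255 ≈ -0.10196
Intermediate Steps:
H(L, S) = L/4 (H(L, S) = L*(¼) = L/4)
T = -2/255 (T = 1/((¼)*(-14) - 124) = 1/(-7/2 - 124) = 1/(-255/2) = -2/255 ≈ -0.0078431)
n(C) = 9 + C (n(C) = -2 + (C + 11) = -2 + (11 + C) = 9 + C)
T*n((5 + o(5)) - 6) = -2*(9 + ((5 + 5) - 6))/255 = -2*(9 + (10 - 6))/255 = -2*(9 + 4)/255 = -2/255*13 = -26/255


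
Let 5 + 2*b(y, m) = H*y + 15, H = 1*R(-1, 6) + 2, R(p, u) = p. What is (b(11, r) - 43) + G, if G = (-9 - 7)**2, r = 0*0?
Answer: 447/2 ≈ 223.50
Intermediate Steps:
H = 1 (H = 1*(-1) + 2 = -1 + 2 = 1)
r = 0
b(y, m) = 5 + y/2 (b(y, m) = -5/2 + (1*y + 15)/2 = -5/2 + (y + 15)/2 = -5/2 + (15 + y)/2 = -5/2 + (15/2 + y/2) = 5 + y/2)
G = 256 (G = (-16)**2 = 256)
(b(11, r) - 43) + G = ((5 + (1/2)*11) - 43) + 256 = ((5 + 11/2) - 43) + 256 = (21/2 - 43) + 256 = -65/2 + 256 = 447/2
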